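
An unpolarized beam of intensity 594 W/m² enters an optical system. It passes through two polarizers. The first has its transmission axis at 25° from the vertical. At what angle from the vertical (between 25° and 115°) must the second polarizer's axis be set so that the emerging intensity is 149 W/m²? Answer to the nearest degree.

Unpolarized light through the first polarizer → I₁ = ½ I₀, now polarized at 25°.
Target fraction: 149 / 594 W/m² = 0.2508 of I₀.
Need I₂/I₀ = 0.2508, so cos²(θ − 25°) = 0.2508 / 0.5 = 0.5017.
θ − 25° = arccos(√0.5017) = 44.9°, giving θ ≈ 25 + 44.9 = 69.9°.

θ ≈ 70°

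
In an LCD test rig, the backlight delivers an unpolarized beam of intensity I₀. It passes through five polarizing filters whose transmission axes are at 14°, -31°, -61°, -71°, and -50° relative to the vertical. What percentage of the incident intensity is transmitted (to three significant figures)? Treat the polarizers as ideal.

Unpolarized light through the first polarizer → I₁ = ½ I₀, now polarized at 14°.
I₂ = I₁ cos²(-31° − 14°) = 0.5 I₀ · cos²(45°) = 0.25 I₀.
I₃ = I₂ cos²(-61° + 31°) = 0.25 I₀ · cos²(30°) = 0.1875 I₀.
I₄ = I₃ cos²(-71° + 61°) = 0.1875 I₀ · cos²(10°) = 0.1818 I₀.
I₅ = I₄ cos²(-50° + 71°) = 0.1818 I₀ · cos²(21°) = 0.1585 I₀.
That is 15.85% of the incident intensity.

≈ 15.8%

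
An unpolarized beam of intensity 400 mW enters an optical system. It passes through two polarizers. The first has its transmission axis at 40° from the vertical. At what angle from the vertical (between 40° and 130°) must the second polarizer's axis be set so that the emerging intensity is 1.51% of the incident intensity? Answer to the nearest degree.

θ ≈ 120°

Unpolarized light through the first polarizer → I₁ = ½ I₀, now polarized at 40°.
Need I₂/I₀ = 0.0151, so cos²(θ − 40°) = 0.0151 / 0.5 = 0.0302.
θ − 40° = arccos(√0.0302) = 80.0°, giving θ ≈ 40 + 80.0 = 120.0°.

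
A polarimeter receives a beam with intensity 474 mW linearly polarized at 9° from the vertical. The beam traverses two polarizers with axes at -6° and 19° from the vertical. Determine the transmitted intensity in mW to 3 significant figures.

I₁ = 474 mW · cos²(15°) = 442.2 mW.
I₂ = I₁ · cos²(25°) = 442.2 · 0.8214 = 363.3 mW.

I ≈ 363 mW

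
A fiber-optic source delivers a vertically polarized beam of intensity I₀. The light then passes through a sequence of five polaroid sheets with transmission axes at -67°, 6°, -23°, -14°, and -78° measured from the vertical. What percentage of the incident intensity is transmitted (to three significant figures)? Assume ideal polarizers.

I₁ = I₀ cos²(-67° − 0°) = I₀ cos²(67°) = 0.1527 I₀.
I₂ = I₁ cos²(6° + 67°) = 0.1527 I₀ · cos²(73°) = 0.01305 I₀.
I₃ = I₂ cos²(-23° − 6°) = 0.01305 I₀ · cos²(29°) = 0.009983 I₀.
I₄ = I₃ cos²(-14° + 23°) = 0.009983 I₀ · cos²(9°) = 0.009739 I₀.
I₅ = I₄ cos²(-78° + 14°) = 0.009739 I₀ · cos²(64°) = 0.001871 I₀.
That is 0.1871% of the incident intensity.

≈ 0.187%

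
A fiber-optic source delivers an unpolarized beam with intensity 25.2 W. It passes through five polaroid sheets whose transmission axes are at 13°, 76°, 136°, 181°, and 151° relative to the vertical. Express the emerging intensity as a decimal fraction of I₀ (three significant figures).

I/I₀ ≈ 0.00966

Unpolarized light through the first polarizer → I₁ = 25.2 W/2 = 12.6 W, polarized at 13°.
I₂ = I₁ · cos²(63°) = 12.6 · 0.2061 = 2.597 W.
I₃ = I₂ · cos²(60°) = 2.597 · 0.25 = 0.6492 W.
I₄ = I₃ · cos²(45°) = 0.6492 · 0.5 = 0.3246 W.
I₅ = I₄ · cos²(30°) = 0.3246 · 0.75 = 0.2435 W.
Transmitted fraction = 0.009661.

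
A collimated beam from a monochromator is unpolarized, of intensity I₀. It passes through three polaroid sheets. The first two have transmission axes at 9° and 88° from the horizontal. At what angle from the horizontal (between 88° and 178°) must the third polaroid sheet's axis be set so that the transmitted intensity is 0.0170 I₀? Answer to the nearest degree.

Unpolarized light through the first polarizer → I₁ = ½ I₀, now polarized at 9°.
I₂ = I₁ cos²(88° − 9°) = 0.5 I₀ · cos²(79°) = 0.0182 I₀.
Need I₃/I₀ = 0.017, so cos²(θ − 88°) = 0.017 / 0.0182 = 0.9339.
θ − 88° = arccos(√0.9339) = 14.9°, giving θ ≈ 88 + 14.9 = 102.9°.

θ ≈ 103°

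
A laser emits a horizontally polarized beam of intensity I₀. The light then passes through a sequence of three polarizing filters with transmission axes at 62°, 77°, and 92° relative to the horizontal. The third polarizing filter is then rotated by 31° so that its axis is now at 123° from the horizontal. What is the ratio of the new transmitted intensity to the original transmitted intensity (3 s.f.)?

I_new/I_old ≈ 0.517

Before rotation:
I₁ = I₀ cos²(62° − 0°) = I₀ cos²(62°) = 0.2204 I₀.
I₂ = I₁ cos²(77° − 62°) = 0.2204 I₀ · cos²(15°) = 0.2056 I₀.
I₃ = I₂ cos²(92° − 77°) = 0.2056 I₀ · cos²(15°) = 0.1919 I₀.
After rotation:
I₁ = I₀ cos²(62° − 0°) = I₀ cos²(62°) = 0.2204 I₀.
I₂ = I₁ cos²(77° − 62°) = 0.2204 I₀ · cos²(15°) = 0.2056 I₀.
I₃ = I₂ cos²(123° − 77°) = 0.2056 I₀ · cos²(46°) = 0.09923 I₀.
Ratio = 0.09923 / 0.1919 = 0.5172.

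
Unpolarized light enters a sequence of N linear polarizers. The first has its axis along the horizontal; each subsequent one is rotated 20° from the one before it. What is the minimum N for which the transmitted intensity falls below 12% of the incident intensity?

First polarizer halves the unpolarized light: factor 1/2.
Each further stage multiplies by cos²(20°) = 0.883.
After N polarizers: T = 0.5·0.883^(N−1). Require T < 0.12 ⇒ N−1 > ln(0.12/0.5)/ln(0.883) = 11.47, so N−1 ≥ 12 and N = 13.
Check: N=13 gives T = 0.1124 < 0.12; N=12 gives T = 0.1273.

N = 13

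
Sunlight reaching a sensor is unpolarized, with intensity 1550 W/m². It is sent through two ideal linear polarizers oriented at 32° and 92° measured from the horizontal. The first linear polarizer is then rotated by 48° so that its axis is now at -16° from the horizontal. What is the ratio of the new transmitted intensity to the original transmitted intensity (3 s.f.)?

I_new/I_old ≈ 0.382

Before rotation:
Unpolarized light through the first polarizer → I₁ = ½ I₀, now polarized at 32°.
I₂ = I₁ cos²(92° − 32°) = 0.5 I₀ · cos²(60°) = 0.125 I₀.
After rotation:
Unpolarized light through the first polarizer → I₁ = ½ I₀, now polarized at -16°.
Angle between axes 1 and 2: 72°. I₂ = 0.5 I₀ · cos²(72°) = 0.04775 I₀.
Ratio = 0.04775 / 0.125 = 0.382.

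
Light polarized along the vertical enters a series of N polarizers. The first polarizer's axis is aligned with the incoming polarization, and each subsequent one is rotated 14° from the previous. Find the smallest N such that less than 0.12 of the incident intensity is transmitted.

N = 37

First polarizer is aligned with the polarization: full transmission.
Each further stage multiplies by cos²(14°) = 0.9415.
After N polarizers: T = 0.9415^(N−1). Require T < 0.12 ⇒ N−1 > ln(0.12)/ln(0.9415) = 35.16, so N−1 ≥ 36 and N = 37.
Check: N=37 gives T = 0.1141 < 0.12; N=36 gives T = 0.1211.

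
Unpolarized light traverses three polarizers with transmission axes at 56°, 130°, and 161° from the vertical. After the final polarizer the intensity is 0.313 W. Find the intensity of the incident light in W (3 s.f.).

I₀ ≈ 11.2 W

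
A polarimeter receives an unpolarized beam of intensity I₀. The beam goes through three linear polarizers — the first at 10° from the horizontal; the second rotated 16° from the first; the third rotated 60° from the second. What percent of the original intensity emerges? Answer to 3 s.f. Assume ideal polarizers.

≈ 11.6%

Unpolarized light through the first polarizer → I₁ = ½ I₀, now polarized at 10°.
I₂ = I₁ cos²(16°) = 0.5 · 0.924 I₀ = 0.462 I₀.
I₃ = I₂ cos²(60°) = 0.462 · 0.25 I₀ = 0.1155 I₀.
That is 11.55% of the incident intensity.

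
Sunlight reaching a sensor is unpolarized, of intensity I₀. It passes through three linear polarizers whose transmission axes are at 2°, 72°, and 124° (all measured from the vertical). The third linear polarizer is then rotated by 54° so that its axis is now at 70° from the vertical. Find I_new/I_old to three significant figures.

Before rotation:
Unpolarized light through the first polarizer → I₁ = ½ I₀, now polarized at 2°.
I₂ = I₁ cos²(72° − 2°) = 0.5 I₀ · cos²(70°) = 0.05849 I₀.
I₃ = I₂ cos²(124° − 72°) = 0.05849 I₀ · cos²(52°) = 0.02217 I₀.
After rotation:
Unpolarized light through the first polarizer → I₁ = ½ I₀, now polarized at 2°.
I₂ = I₁ cos²(72° − 2°) = 0.5 I₀ · cos²(70°) = 0.05849 I₀.
I₃ = I₂ cos²(70° − 72°) = 0.05849 I₀ · cos²(2°) = 0.05842 I₀.
Ratio = 0.05842 / 0.02217 = 2.635.

I_new/I_old ≈ 2.64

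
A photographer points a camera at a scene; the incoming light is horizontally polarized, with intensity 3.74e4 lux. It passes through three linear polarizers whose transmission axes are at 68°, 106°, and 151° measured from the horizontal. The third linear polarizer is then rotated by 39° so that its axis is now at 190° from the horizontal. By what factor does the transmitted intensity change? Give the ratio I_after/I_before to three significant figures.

I_new/I_old ≈ 0.0219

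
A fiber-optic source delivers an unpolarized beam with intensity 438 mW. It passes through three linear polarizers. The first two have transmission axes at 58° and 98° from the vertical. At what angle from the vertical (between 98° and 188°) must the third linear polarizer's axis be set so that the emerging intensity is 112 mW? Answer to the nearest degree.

Unpolarized light through the first polarizer → I₁ = ½ I₀, now polarized at 58°.
I₂ = I₁ cos²(98° − 58°) = 0.5 I₀ · cos²(40°) = 0.2934 I₀.
Target fraction: 112 / 438 mW = 0.2557 of I₀.
Need I₃/I₀ = 0.2557, so cos²(θ − 98°) = 0.2557 / 0.2934 = 0.8715.
θ − 98° = arccos(√0.8715) = 21.0°, giving θ ≈ 98 + 21.0 = 119.0°.

θ ≈ 119°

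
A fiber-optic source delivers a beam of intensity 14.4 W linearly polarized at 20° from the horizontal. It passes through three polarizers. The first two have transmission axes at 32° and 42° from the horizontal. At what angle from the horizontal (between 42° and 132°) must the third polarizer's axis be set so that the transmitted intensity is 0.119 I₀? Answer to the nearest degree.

θ ≈ 111°

By Malus's law, I₁ = I₀ cos²(32° − 20°) = I₀ cos²(12°) = 0.9568 I₀.
I₂ = I₁ cos²(42° − 32°) = 0.9568 I₀ · cos²(10°) = 0.9279 I₀.
Need I₃/I₀ = 0.119, so cos²(θ − 42°) = 0.119 / 0.9279 = 0.1282.
θ − 42° = arccos(√0.1282) = 69.0°, giving θ ≈ 42 + 69.0 = 111.0°.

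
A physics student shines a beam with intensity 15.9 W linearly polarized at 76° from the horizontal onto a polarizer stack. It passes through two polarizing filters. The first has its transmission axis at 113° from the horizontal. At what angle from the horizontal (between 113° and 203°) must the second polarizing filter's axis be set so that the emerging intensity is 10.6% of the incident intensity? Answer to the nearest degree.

θ ≈ 179°

By Malus's law, I₁ = I₀ cos²(113° − 76°) = I₀ cos²(37°) = 0.6378 I₀.
Need I₂/I₀ = 0.106, so cos²(θ − 113°) = 0.106 / 0.6378 = 0.1662.
θ − 113° = arccos(√0.1662) = 65.9°, giving θ ≈ 113 + 65.9 = 178.9°.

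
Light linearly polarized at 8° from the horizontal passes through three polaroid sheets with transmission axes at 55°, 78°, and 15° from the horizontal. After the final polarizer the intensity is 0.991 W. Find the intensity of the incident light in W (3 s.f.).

I₁ = I₀ cos²(55° − 8°) = I₀ cos²(47°) = 0.4651 I₀.
I₂ = I₁ cos²(78° − 55°) = 0.4651 I₀ · cos²(23°) = 0.3941 I₀.
I₃ = I₂ cos²(15° − 78°) = 0.3941 I₀ · cos²(63°) = 0.08123 I₀.
So 0.991 W = 0.08123 I₀, giving I₀ = 0.991/0.08123 = 12.2 W.

I₀ ≈ 12.2 W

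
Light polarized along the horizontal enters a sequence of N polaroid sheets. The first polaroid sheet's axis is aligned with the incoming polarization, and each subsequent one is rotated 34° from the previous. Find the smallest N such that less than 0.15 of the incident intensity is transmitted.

N = 7

First polarizer is aligned with the polarization: full transmission.
Each further stage multiplies by cos²(34°) = 0.6873.
After N polarizers: T = 0.6873^(N−1). Require T < 0.15 ⇒ N−1 > ln(0.15)/ln(0.6873) = 5.06, so N−1 ≥ 6 and N = 7.
Check: N=7 gives T = 0.1054 < 0.15; N=6 gives T = 0.1534.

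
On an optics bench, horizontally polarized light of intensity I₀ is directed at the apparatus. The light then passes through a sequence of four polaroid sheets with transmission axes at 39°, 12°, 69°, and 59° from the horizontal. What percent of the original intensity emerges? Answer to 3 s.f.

≈ 13.8%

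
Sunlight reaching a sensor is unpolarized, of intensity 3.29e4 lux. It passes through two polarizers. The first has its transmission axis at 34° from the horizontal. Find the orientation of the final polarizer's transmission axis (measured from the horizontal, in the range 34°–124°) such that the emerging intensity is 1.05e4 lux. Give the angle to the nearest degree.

Unpolarized light through the first polarizer → I₁ = ½ I₀, now polarized at 34°.
Target fraction: 1.05e4 / 3.29e4 lux = 0.3191 of I₀.
Need I₂/I₀ = 0.3191, so cos²(θ − 34°) = 0.3191 / 0.5 = 0.6383.
θ − 34° = arccos(√0.6383) = 37.0°, giving θ ≈ 34 + 37.0 = 71.0°.

θ ≈ 71°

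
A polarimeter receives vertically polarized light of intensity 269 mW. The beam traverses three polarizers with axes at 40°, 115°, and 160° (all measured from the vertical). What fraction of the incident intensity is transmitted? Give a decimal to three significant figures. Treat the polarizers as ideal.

I/I₀ ≈ 0.0197

I₁ = 269 mW · cos²(40°) = 157.9 mW.
I₂ = I₁ · cos²(75°) = 157.9 · 0.06699 = 10.57 mW.
I₃ = I₂ · cos²(45°) = 10.57 · 0.5 = 5.287 mW.
Transmitted fraction = 0.01965.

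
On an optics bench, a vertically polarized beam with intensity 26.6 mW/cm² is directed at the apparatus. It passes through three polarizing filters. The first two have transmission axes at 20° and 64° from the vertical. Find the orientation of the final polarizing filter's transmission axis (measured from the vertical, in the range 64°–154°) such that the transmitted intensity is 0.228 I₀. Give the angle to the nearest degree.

θ ≈ 109°

I₁ = I₀ cos²(20° − 0°) = I₀ cos²(20°) = 0.883 I₀.
I₂ = I₁ cos²(64° − 20°) = 0.883 I₀ · cos²(44°) = 0.4569 I₀.
Need I₃/I₀ = 0.228, so cos²(θ − 64°) = 0.228 / 0.4569 = 0.499.
θ − 64° = arccos(√0.499) = 45.1°, giving θ ≈ 64 + 45.1 = 109.1°.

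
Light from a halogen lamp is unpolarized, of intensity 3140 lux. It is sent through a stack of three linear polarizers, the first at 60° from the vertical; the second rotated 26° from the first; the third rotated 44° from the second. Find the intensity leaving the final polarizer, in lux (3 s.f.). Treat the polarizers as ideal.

I ≈ 656 lux

Unpolarized light through the first polarizer → I₁ = 3140 lux/2 = 1570 lux, polarized at 60°.
I₂ = I₁ · cos²(26°) = 1570 · 0.8078 = 1268 lux.
I₃ = I₂ · cos²(44°) = 1268 · 0.5174 = 656.3 lux.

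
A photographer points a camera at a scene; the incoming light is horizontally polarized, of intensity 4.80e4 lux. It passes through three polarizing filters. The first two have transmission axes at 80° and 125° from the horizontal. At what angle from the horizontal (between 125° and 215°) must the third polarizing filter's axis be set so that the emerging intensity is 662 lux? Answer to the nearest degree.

θ ≈ 142°

By Malus's law, I₁ = I₀ cos²(80° − 0°) = I₀ cos²(80°) = 0.03015 I₀.
I₂ = I₁ cos²(125° − 80°) = 0.03015 I₀ · cos²(45°) = 0.01508 I₀.
Target fraction: 662 / 4.80e4 lux = 0.01379 of I₀.
Need I₃/I₀ = 0.01379, so cos²(θ − 125°) = 0.01379 / 0.01508 = 0.9148.
θ − 125° = arccos(√0.9148) = 17.0°, giving θ ≈ 125 + 17.0 = 142.0°.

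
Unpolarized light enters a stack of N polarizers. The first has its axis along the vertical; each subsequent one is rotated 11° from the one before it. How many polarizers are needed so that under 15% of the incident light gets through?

N = 34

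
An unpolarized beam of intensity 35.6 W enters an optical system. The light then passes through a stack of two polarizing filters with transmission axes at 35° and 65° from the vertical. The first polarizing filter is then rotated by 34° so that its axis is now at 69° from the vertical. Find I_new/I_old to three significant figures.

I_new/I_old ≈ 1.33

Before rotation:
Unpolarized light through the first polarizer → I₁ = ½ I₀, now polarized at 35°.
I₂ = I₁ cos²(65° − 35°) = 0.5 I₀ · cos²(30°) = 0.375 I₀.
After rotation:
Unpolarized light through the first polarizer → I₁ = ½ I₀, now polarized at 69°.
I₂ = I₁ cos²(65° − 69°) = 0.5 I₀ · cos²(4°) = 0.4976 I₀.
Ratio = 0.4976 / 0.375 = 1.327.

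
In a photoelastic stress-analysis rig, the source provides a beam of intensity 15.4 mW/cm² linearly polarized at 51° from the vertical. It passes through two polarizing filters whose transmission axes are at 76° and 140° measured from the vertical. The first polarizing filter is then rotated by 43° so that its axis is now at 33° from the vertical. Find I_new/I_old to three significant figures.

I_new/I_old ≈ 0.490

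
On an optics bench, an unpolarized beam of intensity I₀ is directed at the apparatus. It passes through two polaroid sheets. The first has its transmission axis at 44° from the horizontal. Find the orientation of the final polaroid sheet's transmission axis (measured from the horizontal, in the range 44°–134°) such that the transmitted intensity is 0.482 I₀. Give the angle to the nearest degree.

θ ≈ 55°

Unpolarized light through the first polarizer → I₁ = ½ I₀, now polarized at 44°.
Need I₂/I₀ = 0.482, so cos²(θ − 44°) = 0.482 / 0.5 = 0.964.
θ − 44° = arccos(√0.964) = 10.9°, giving θ ≈ 44 + 10.9 = 54.9°.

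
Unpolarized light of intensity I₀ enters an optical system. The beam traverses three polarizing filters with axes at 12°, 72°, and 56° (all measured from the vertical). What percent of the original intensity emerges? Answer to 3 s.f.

Unpolarized light through the first polarizer → I₁ = ½ I₀, now polarized at 12°.
I₂ = I₁ cos²(72° − 12°) = 0.5 I₀ · cos²(60°) = 0.125 I₀.
I₃ = I₂ cos²(56° − 72°) = 0.125 I₀ · cos²(16°) = 0.1155 I₀.
That is 11.55% of the incident intensity.

≈ 11.6%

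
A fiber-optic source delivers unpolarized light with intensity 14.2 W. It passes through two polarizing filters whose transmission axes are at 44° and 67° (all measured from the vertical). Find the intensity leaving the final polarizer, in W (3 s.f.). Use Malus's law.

Unpolarized light through the first polarizer → I₁ = 14.2 W/2 = 7.1 W, polarized at 44°.
I₂ = I₁ · cos²(23°) = 7.1 · 0.8473 = 6.016 W.

I ≈ 6.02 W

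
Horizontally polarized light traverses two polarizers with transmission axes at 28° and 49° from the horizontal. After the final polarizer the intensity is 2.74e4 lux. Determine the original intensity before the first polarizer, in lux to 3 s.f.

I₀ ≈ 4.03e4 lux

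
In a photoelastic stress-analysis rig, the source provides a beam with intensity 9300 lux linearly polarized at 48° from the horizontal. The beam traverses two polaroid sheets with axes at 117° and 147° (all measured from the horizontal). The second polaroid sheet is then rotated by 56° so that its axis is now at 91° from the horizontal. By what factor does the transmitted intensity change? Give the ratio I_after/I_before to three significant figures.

Before rotation:
By Malus's law, I₁ = I₀ cos²(117° − 48°) = I₀ cos²(69°) = 0.1284 I₀.
I₂ = I₁ cos²(147° − 117°) = 0.1284 I₀ · cos²(30°) = 0.09632 I₀.
After rotation:
I₁ = I₀ cos²(117° − 48°) = I₀ cos²(69°) = 0.1284 I₀.
I₂ = I₁ cos²(91° − 117°) = 0.1284 I₀ · cos²(26°) = 0.1037 I₀.
Ratio = 0.1037 / 0.09632 = 1.077.

I_new/I_old ≈ 1.08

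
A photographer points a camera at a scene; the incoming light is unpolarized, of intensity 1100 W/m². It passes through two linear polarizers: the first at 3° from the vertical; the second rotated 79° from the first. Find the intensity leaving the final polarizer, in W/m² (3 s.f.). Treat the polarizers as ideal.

Unpolarized light through the first polarizer → I₁ = 1100 W/m²/2 = 550 W/m², polarized at 3°.
I₂ = I₁ · cos²(79°) = 550 · 0.03641 = 20.02 W/m².

I ≈ 20.0 W/m²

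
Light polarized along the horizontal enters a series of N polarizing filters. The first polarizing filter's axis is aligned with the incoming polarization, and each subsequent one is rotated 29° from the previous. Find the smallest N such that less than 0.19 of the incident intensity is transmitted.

N = 8

First polarizer is aligned with the polarization: full transmission.
Each further stage multiplies by cos²(29°) = 0.765.
After N polarizers: T = 0.765^(N−1). Require T < 0.19 ⇒ N−1 > ln(0.19)/ln(0.765) = 6.20, so N−1 ≥ 7 and N = 8.
Check: N=8 gives T = 0.1533 < 0.19; N=7 gives T = 0.2004.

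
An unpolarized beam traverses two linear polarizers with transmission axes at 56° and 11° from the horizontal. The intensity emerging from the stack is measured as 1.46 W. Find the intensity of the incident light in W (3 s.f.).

Unpolarized light through the first polarizer → I₁ = ½ I₀, now polarized at 56°.
I₂ = I₁ cos²(11° − 56°) = 0.5 I₀ · cos²(45°) = 0.25 I₀.
So 1.46 W = 0.25 I₀, giving I₀ = 1.46/0.25 = 5.84 W.

I₀ ≈ 5.84 W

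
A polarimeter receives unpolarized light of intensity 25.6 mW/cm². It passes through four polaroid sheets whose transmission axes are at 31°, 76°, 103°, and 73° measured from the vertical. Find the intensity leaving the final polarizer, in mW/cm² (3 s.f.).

I ≈ 3.81 mW/cm²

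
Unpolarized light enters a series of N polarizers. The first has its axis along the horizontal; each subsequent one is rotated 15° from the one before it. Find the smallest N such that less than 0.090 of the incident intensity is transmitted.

First polarizer halves the unpolarized light: factor 1/2.
Each further stage multiplies by cos²(15°) = 0.933.
After N polarizers: T = 0.5·0.933^(N−1). Require T < 0.090 ⇒ N−1 > ln(0.090/0.5)/ln(0.933) = 24.73, so N−1 ≥ 25 and N = 26.
Check: N=26 gives T = 0.08834 < 0.090; N=25 gives T = 0.09468.

N = 26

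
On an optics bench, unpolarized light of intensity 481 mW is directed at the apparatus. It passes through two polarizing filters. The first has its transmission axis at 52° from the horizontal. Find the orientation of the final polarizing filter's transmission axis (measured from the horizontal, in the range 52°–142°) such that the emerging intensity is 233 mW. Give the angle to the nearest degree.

θ ≈ 62°

Unpolarized light through the first polarizer → I₁ = ½ I₀, now polarized at 52°.
Target fraction: 233 / 481 mW = 0.4844 of I₀.
Need I₂/I₀ = 0.4844, so cos²(θ − 52°) = 0.4844 / 0.5 = 0.9688.
θ − 52° = arccos(√0.9688) = 10.2°, giving θ ≈ 52 + 10.2 = 62.2°.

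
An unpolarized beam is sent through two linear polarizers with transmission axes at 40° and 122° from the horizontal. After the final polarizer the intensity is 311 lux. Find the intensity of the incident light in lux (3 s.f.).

I₀ ≈ 3.21e4 lux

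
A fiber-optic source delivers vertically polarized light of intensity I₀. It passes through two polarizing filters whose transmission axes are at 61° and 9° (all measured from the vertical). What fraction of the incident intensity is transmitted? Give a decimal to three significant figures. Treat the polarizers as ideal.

By Malus's law, I₁ = I₀ cos²(61° − 0°) = I₀ cos²(61°) = 0.235 I₀.
I₂ = I₁ cos²(9° − 61°) = 0.235 I₀ · cos²(52°) = 0.08909 I₀.
Transmitted fraction = 0.08909.

≈ 0.0891 I₀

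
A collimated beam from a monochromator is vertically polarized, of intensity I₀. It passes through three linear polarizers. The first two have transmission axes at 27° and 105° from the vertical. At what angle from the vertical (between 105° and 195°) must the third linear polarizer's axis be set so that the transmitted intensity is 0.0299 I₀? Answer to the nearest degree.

θ ≈ 126°

I₁ = I₀ cos²(27° − 0°) = I₀ cos²(27°) = 0.7939 I₀.
I₂ = I₁ cos²(105° − 27°) = 0.7939 I₀ · cos²(78°) = 0.03432 I₀.
Need I₃/I₀ = 0.0299, so cos²(θ − 105°) = 0.0299 / 0.03432 = 0.8713.
θ − 105° = arccos(√0.8713) = 21.0°, giving θ ≈ 105 + 21.0 = 126.0°.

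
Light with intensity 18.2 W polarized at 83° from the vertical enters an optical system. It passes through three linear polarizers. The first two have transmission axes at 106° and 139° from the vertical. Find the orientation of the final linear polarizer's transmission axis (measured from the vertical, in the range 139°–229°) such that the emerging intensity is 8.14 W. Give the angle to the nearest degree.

θ ≈ 169°

By Malus's law, I₁ = I₀ cos²(106° − 83°) = I₀ cos²(23°) = 0.8473 I₀.
I₂ = I₁ cos²(139° − 106°) = 0.8473 I₀ · cos²(33°) = 0.596 I₀.
Target fraction: 8.14 / 18.2 W = 0.4473 of I₀.
Need I₃/I₀ = 0.4473, so cos²(θ − 139°) = 0.4473 / 0.596 = 0.7504.
θ − 139° = arccos(√0.7504) = 30.0°, giving θ ≈ 139 + 30.0 = 169.0°.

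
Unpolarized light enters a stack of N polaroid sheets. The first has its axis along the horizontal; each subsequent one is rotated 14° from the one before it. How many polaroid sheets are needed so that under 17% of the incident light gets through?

First polarizer halves the unpolarized light: factor 1/2.
Each further stage multiplies by cos²(14°) = 0.9415.
After N polarizers: T = 0.5·0.9415^(N−1). Require T < 0.17 ⇒ N−1 > ln(0.17/0.5)/ln(0.9415) = 17.89, so N−1 ≥ 18 and N = 19.
Check: N=19 gives T = 0.1689 < 0.17; N=18 gives T = 0.1794.

N = 19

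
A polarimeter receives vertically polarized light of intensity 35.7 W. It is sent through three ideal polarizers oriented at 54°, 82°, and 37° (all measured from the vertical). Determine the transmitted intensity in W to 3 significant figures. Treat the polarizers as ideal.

By Malus's law, I₁ = 35.7 W · cos²(54°) = 12.33 W.
I₂ = I₁ · cos²(28°) = 12.33 · 0.7796 = 9.616 W.
I₃ = I₂ · cos²(45°) = 9.616 · 0.5 = 4.808 W.

I ≈ 4.81 W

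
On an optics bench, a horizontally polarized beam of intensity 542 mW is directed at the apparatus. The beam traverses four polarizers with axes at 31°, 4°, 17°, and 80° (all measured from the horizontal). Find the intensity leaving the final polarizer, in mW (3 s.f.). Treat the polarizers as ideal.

By Malus's law, I₁ = 542 mW · cos²(31°) = 398.2 mW.
I₂ = I₁ · cos²(27°) = 398.2 · 0.7939 = 316.1 mW.
I₃ = I₂ · cos²(13°) = 316.1 · 0.9494 = 300.2 mW.
I₄ = I₃ · cos²(63°) = 300.2 · 0.2061 = 61.86 mW.

I ≈ 61.9 mW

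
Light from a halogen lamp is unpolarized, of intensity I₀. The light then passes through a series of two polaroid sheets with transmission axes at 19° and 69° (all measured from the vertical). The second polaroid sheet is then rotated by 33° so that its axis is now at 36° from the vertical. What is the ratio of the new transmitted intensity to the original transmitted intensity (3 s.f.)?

I_new/I_old ≈ 2.21

Before rotation:
Unpolarized light through the first polarizer → I₁ = ½ I₀, now polarized at 19°.
I₂ = I₁ cos²(69° − 19°) = 0.5 I₀ · cos²(50°) = 0.2066 I₀.
After rotation:
Unpolarized light through the first polarizer → I₁ = ½ I₀, now polarized at 19°.
I₂ = I₁ cos²(36° − 19°) = 0.5 I₀ · cos²(17°) = 0.4573 I₀.
Ratio = 0.4573 / 0.2066 = 2.213.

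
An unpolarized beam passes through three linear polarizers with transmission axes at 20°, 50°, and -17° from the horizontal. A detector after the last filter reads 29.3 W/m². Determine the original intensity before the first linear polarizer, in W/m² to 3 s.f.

I₀ ≈ 512 W/m²

Unpolarized light through the first polarizer → I₁ = ½ I₀, now polarized at 20°.
I₂ = I₁ cos²(50° − 20°) = 0.5 I₀ · cos²(30°) = 0.375 I₀.
I₃ = I₂ cos²(-17° − 50°) = 0.375 I₀ · cos²(67°) = 0.05725 I₀.
So 29.3 W/m² = 0.05725 I₀, giving I₀ = 29.3/0.05725 = 511.8 W/m².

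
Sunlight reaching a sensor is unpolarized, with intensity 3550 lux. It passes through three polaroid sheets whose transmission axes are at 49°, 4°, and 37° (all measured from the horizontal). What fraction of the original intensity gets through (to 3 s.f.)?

Unpolarized light through the first polarizer → I₁ = 3550 lux/2 = 1775 lux, polarized at 49°.
I₂ = I₁ · cos²(45°) = 1775 · 0.5 = 887.5 lux.
I₃ = I₂ · cos²(33°) = 887.5 · 0.7034 = 624.2 lux.
Transmitted fraction = 0.1758.

I/I₀ ≈ 0.176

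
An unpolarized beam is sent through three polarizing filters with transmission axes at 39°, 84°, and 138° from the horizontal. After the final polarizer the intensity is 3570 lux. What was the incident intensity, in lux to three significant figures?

Unpolarized light through the first polarizer → I₁ = ½ I₀, now polarized at 39°.
I₂ = I₁ cos²(84° − 39°) = 0.5 I₀ · cos²(45°) = 0.25 I₀.
I₃ = I₂ cos²(138° − 84°) = 0.25 I₀ · cos²(54°) = 0.08637 I₀.
So 3570 lux = 0.08637 I₀, giving I₀ = 3570/0.08637 = 4.133e+04 lux.

I₀ ≈ 4.13e4 lux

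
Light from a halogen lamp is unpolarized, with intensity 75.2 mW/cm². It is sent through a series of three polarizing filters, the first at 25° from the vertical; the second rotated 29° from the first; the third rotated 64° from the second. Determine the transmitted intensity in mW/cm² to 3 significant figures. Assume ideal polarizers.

Unpolarized light through the first polarizer → I₁ = 75.2 mW/cm²/2 = 37.6 mW/cm², polarized at 25°.
I₂ = I₁ · cos²(29°) = 37.6 · 0.765 = 28.76 mW/cm².
I₃ = I₂ · cos²(64°) = 28.76 · 0.1922 = 5.527 mW/cm².

I ≈ 5.53 mW/cm²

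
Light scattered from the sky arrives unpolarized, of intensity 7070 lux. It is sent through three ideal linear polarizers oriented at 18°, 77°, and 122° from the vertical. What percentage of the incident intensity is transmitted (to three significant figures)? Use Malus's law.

Unpolarized light through the first polarizer → I₁ = 7070 lux/2 = 3535 lux, polarized at 18°.
I₂ = I₁ · cos²(59°) = 3535 · 0.2653 = 937.7 lux.
I₃ = I₂ · cos²(45°) = 937.7 · 0.5 = 468.9 lux.
That is 6.632% of the incident intensity.

≈ 6.63%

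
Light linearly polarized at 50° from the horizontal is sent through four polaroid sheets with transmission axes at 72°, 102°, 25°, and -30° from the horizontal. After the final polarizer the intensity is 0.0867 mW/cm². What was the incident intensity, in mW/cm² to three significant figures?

I₀ ≈ 8.08 mW/cm²

I₁ = I₀ cos²(72° − 50°) = I₀ cos²(22°) = 0.8597 I₀.
I₂ = I₁ cos²(102° − 72°) = 0.8597 I₀ · cos²(30°) = 0.6448 I₀.
I₃ = I₂ cos²(25° − 102°) = 0.6448 I₀ · cos²(77°) = 0.03263 I₀.
I₄ = I₃ cos²(-30° − 25°) = 0.03263 I₀ · cos²(55°) = 0.01073 I₀.
So 0.0867 mW/cm² = 0.01073 I₀, giving I₀ = 0.0867/0.01073 = 8.077 mW/cm².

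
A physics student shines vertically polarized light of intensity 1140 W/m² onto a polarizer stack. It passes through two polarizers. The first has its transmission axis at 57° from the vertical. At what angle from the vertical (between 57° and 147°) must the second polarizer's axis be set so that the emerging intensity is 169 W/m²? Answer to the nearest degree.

θ ≈ 102°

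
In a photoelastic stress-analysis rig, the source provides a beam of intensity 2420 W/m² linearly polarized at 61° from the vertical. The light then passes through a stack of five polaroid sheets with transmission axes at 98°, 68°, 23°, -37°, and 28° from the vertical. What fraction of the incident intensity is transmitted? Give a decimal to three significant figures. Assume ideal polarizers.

I/I₀ ≈ 0.0107

By Malus's law, I₁ = 2420 W/m² · cos²(37°) = 1544 W/m².
I₂ = I₁ · cos²(30°) = 1544 · 0.75 = 1158 W/m².
I₃ = I₂ · cos²(45°) = 1158 · 0.5 = 578.8 W/m².
I₄ = I₃ · cos²(60°) = 578.8 · 0.25 = 144.7 W/m².
I₅ = I₄ · cos²(65°) = 144.7 · 0.1786 = 25.85 W/m².
Transmitted fraction = 0.01068.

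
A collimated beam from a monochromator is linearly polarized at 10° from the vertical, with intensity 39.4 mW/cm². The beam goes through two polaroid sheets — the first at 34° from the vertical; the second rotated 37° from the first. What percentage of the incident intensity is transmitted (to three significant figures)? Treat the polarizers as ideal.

≈ 53.2%

I₁ = 39.4 mW/cm² · cos²(24°) = 32.88 mW/cm².
I₂ = I₁ · cos²(37°) = 32.88 · 0.6378 = 20.97 mW/cm².
That is 53.23% of the incident intensity.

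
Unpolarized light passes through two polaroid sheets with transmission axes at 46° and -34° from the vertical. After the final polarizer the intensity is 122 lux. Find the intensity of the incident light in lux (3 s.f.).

Unpolarized light through the first polarizer → I₁ = ½ I₀, now polarized at 46°.
I₂ = I₁ cos²(-34° − 46°) = 0.5 I₀ · cos²(80°) = 0.01508 I₀.
So 122 lux = 0.01508 I₀, giving I₀ = 122/0.01508 = 8092 lux.

I₀ ≈ 8090 lux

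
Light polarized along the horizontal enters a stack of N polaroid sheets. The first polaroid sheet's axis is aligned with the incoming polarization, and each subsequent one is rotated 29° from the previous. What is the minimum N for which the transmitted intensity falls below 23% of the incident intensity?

First polarizer is aligned with the polarization: full transmission.
Each further stage multiplies by cos²(29°) = 0.765.
After N polarizers: T = 0.765^(N−1). Require T < 0.23 ⇒ N−1 > ln(0.23)/ln(0.765) = 5.49, so N−1 ≥ 6 and N = 7.
Check: N=7 gives T = 0.2004 < 0.23; N=6 gives T = 0.2619.

N = 7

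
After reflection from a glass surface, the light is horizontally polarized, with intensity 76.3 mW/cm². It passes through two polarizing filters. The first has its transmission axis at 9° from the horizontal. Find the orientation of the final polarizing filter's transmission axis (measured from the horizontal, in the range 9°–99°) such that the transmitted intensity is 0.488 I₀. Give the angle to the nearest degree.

θ ≈ 54°

By Malus's law, I₁ = I₀ cos²(9° − 0°) = I₀ cos²(9°) = 0.9755 I₀.
Need I₂/I₀ = 0.488, so cos²(θ − 9°) = 0.488 / 0.9755 = 0.5002.
θ − 9° = arccos(√0.5002) = 45.0°, giving θ ≈ 9 + 45.0 = 54.0°.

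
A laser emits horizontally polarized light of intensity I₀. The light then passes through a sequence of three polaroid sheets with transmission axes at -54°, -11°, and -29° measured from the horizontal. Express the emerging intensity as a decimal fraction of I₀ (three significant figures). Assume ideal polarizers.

≈ 0.167 I₀

I₁ = I₀ cos²(-54° − 0°) = I₀ cos²(54°) = 0.3455 I₀.
I₂ = I₁ cos²(-11° + 54°) = 0.3455 I₀ · cos²(43°) = 0.1848 I₀.
I₃ = I₂ cos²(-29° + 11°) = 0.1848 I₀ · cos²(18°) = 0.1671 I₀.
Transmitted fraction = 0.1671.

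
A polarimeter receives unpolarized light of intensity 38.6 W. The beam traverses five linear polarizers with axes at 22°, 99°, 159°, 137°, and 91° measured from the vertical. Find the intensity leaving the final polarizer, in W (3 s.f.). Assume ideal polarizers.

Unpolarized light through the first polarizer → I₁ = 38.6 W/2 = 19.3 W, polarized at 22°.
I₂ = I₁ · cos²(77°) = 19.3 · 0.0506 = 0.9766 W.
I₃ = I₂ · cos²(60°) = 0.9766 · 0.25 = 0.2442 W.
I₄ = I₃ · cos²(22°) = 0.2442 · 0.8597 = 0.2099 W.
I₅ = I₄ · cos²(46°) = 0.2099 · 0.4826 = 0.1013 W.

I ≈ 0.101 W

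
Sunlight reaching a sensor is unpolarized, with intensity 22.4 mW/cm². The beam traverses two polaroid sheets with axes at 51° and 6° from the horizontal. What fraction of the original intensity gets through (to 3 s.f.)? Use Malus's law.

I/I₀ ≈ 0.250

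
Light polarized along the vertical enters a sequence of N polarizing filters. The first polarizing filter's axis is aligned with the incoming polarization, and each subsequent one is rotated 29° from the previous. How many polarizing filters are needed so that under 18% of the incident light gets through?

N = 8

First polarizer is aligned with the polarization: full transmission.
Each further stage multiplies by cos²(29°) = 0.765.
After N polarizers: T = 0.765^(N−1). Require T < 0.18 ⇒ N−1 > ln(0.18)/ln(0.765) = 6.40, so N−1 ≥ 7 and N = 8.
Check: N=8 gives T = 0.1533 < 0.18; N=7 gives T = 0.2004.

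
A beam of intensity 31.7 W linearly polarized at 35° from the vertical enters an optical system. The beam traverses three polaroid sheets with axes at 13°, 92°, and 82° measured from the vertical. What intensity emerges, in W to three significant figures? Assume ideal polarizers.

I ≈ 0.962 W

I₁ = 31.7 W · cos²(22°) = 27.25 W.
I₂ = I₁ · cos²(79°) = 27.25 · 0.03641 = 0.9922 W.
I₃ = I₂ · cos²(10°) = 0.9922 · 0.9698 = 0.9623 W.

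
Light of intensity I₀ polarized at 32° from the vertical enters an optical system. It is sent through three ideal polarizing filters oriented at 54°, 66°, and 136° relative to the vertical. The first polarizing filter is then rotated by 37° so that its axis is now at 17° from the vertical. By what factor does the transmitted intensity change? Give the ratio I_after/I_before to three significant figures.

Before rotation:
By Malus's law, I₁ = I₀ cos²(54° − 32°) = I₀ cos²(22°) = 0.8597 I₀.
I₂ = I₁ cos²(66° − 54°) = 0.8597 I₀ · cos²(12°) = 0.8225 I₀.
I₃ = I₂ cos²(136° − 66°) = 0.8225 I₀ · cos²(70°) = 0.09622 I₀.
After rotation:
I₁ = I₀ cos²(17° − 32°) = I₀ cos²(15°) = 0.933 I₀.
I₂ = I₁ cos²(66° − 17°) = 0.933 I₀ · cos²(49°) = 0.4016 I₀.
I₃ = I₂ cos²(136° − 66°) = 0.4016 I₀ · cos²(70°) = 0.04698 I₀.
Ratio = 0.04698 / 0.09622 = 0.4882.

I_new/I_old ≈ 0.488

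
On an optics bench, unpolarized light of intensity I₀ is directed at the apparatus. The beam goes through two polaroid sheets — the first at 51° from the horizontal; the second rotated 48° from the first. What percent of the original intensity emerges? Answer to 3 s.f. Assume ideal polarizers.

Unpolarized light through the first polarizer → I₁ = ½ I₀, now polarized at 51°.
I₂ = I₁ cos²(48°) = 0.5 · 0.4477 I₀ = 0.2239 I₀.
That is 22.39% of the incident intensity.

≈ 22.4%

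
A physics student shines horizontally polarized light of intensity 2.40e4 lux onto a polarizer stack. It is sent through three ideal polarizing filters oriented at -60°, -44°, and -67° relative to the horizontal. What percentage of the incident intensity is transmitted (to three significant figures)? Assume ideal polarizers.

I₁ = 2.40e4 lux · cos²(60°) = 6000 lux.
I₂ = I₁ · cos²(16°) = 6000 · 0.924 = 5544 lux.
I₃ = I₂ · cos²(23°) = 5544 · 0.8473 = 4698 lux.
That is 19.57% of the incident intensity.

≈ 19.6%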